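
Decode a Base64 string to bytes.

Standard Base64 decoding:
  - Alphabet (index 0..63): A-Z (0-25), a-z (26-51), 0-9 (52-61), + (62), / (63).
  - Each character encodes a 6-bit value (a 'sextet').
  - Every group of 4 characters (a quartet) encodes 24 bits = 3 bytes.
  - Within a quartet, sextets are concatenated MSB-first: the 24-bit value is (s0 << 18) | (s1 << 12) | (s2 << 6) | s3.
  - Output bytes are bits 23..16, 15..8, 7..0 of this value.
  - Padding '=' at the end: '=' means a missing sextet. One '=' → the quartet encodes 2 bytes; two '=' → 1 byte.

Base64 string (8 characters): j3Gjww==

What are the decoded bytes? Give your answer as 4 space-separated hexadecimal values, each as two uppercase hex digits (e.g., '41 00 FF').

Answer: 8F 71 A3 C3

Derivation:
After char 0 ('j'=35): chars_in_quartet=1 acc=0x23 bytes_emitted=0
After char 1 ('3'=55): chars_in_quartet=2 acc=0x8F7 bytes_emitted=0
After char 2 ('G'=6): chars_in_quartet=3 acc=0x23DC6 bytes_emitted=0
After char 3 ('j'=35): chars_in_quartet=4 acc=0x8F71A3 -> emit 8F 71 A3, reset; bytes_emitted=3
After char 4 ('w'=48): chars_in_quartet=1 acc=0x30 bytes_emitted=3
After char 5 ('w'=48): chars_in_quartet=2 acc=0xC30 bytes_emitted=3
Padding '==': partial quartet acc=0xC30 -> emit C3; bytes_emitted=4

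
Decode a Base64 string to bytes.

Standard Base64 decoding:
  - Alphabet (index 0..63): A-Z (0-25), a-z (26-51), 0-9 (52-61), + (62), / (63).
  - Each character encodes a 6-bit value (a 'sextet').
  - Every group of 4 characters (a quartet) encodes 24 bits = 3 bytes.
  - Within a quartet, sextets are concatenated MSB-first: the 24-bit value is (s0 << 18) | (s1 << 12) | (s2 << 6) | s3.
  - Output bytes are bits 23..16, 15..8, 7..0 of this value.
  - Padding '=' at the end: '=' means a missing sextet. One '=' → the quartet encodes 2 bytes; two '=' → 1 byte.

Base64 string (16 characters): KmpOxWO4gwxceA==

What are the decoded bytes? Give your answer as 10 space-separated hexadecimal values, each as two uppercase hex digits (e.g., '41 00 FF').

After char 0 ('K'=10): chars_in_quartet=1 acc=0xA bytes_emitted=0
After char 1 ('m'=38): chars_in_quartet=2 acc=0x2A6 bytes_emitted=0
After char 2 ('p'=41): chars_in_quartet=3 acc=0xA9A9 bytes_emitted=0
After char 3 ('O'=14): chars_in_quartet=4 acc=0x2A6A4E -> emit 2A 6A 4E, reset; bytes_emitted=3
After char 4 ('x'=49): chars_in_quartet=1 acc=0x31 bytes_emitted=3
After char 5 ('W'=22): chars_in_quartet=2 acc=0xC56 bytes_emitted=3
After char 6 ('O'=14): chars_in_quartet=3 acc=0x3158E bytes_emitted=3
After char 7 ('4'=56): chars_in_quartet=4 acc=0xC563B8 -> emit C5 63 B8, reset; bytes_emitted=6
After char 8 ('g'=32): chars_in_quartet=1 acc=0x20 bytes_emitted=6
After char 9 ('w'=48): chars_in_quartet=2 acc=0x830 bytes_emitted=6
After char 10 ('x'=49): chars_in_quartet=3 acc=0x20C31 bytes_emitted=6
After char 11 ('c'=28): chars_in_quartet=4 acc=0x830C5C -> emit 83 0C 5C, reset; bytes_emitted=9
After char 12 ('e'=30): chars_in_quartet=1 acc=0x1E bytes_emitted=9
After char 13 ('A'=0): chars_in_quartet=2 acc=0x780 bytes_emitted=9
Padding '==': partial quartet acc=0x780 -> emit 78; bytes_emitted=10

Answer: 2A 6A 4E C5 63 B8 83 0C 5C 78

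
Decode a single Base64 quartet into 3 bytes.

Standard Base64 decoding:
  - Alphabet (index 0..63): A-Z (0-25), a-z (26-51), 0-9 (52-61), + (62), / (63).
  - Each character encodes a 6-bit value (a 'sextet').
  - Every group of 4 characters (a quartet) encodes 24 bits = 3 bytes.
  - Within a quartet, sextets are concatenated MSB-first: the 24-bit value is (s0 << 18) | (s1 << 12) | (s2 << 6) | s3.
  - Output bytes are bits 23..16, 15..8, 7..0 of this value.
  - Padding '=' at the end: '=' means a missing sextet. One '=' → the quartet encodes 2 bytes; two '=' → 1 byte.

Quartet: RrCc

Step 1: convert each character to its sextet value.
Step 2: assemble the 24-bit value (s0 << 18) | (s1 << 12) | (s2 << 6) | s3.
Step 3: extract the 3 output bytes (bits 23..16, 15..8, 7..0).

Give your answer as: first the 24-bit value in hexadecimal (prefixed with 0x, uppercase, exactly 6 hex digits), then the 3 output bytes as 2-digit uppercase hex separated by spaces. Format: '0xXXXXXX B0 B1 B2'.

Sextets: R=17, r=43, C=2, c=28
24-bit: (17<<18) | (43<<12) | (2<<6) | 28
      = 0x440000 | 0x02B000 | 0x000080 | 0x00001C
      = 0x46B09C
Bytes: (v>>16)&0xFF=46, (v>>8)&0xFF=B0, v&0xFF=9C

Answer: 0x46B09C 46 B0 9C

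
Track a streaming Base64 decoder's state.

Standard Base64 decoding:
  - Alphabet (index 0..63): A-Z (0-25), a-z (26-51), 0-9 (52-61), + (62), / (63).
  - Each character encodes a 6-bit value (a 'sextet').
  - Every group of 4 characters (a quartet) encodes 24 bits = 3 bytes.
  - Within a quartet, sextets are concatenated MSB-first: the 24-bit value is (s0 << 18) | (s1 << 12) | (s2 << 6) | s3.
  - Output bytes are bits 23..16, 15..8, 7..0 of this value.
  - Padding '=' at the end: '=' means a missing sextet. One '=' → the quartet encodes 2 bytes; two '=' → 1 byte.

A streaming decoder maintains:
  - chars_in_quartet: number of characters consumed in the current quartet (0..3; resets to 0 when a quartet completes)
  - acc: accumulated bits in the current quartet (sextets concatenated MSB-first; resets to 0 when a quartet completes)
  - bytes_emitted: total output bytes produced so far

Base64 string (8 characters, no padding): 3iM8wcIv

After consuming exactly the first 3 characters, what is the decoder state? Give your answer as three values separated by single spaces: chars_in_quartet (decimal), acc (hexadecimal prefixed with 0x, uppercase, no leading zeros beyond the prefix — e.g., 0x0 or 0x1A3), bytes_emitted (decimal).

Answer: 3 0x3788C 0

Derivation:
After char 0 ('3'=55): chars_in_quartet=1 acc=0x37 bytes_emitted=0
After char 1 ('i'=34): chars_in_quartet=2 acc=0xDE2 bytes_emitted=0
After char 2 ('M'=12): chars_in_quartet=3 acc=0x3788C bytes_emitted=0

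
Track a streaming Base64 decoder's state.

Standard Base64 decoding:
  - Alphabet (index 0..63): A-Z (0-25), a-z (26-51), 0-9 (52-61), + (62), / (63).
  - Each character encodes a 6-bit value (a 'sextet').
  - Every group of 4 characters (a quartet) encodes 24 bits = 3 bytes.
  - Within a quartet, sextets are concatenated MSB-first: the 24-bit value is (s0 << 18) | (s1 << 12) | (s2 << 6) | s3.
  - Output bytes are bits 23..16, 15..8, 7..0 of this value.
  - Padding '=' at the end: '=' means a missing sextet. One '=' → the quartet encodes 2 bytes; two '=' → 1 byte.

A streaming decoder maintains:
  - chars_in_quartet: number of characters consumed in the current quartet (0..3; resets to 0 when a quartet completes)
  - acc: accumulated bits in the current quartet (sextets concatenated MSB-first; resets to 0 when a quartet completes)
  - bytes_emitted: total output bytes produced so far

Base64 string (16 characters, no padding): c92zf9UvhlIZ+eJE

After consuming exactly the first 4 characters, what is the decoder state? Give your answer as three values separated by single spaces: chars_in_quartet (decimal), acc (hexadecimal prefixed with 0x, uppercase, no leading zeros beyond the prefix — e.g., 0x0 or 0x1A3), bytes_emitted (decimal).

Answer: 0 0x0 3

Derivation:
After char 0 ('c'=28): chars_in_quartet=1 acc=0x1C bytes_emitted=0
After char 1 ('9'=61): chars_in_quartet=2 acc=0x73D bytes_emitted=0
After char 2 ('2'=54): chars_in_quartet=3 acc=0x1CF76 bytes_emitted=0
After char 3 ('z'=51): chars_in_quartet=4 acc=0x73DDB3 -> emit 73 DD B3, reset; bytes_emitted=3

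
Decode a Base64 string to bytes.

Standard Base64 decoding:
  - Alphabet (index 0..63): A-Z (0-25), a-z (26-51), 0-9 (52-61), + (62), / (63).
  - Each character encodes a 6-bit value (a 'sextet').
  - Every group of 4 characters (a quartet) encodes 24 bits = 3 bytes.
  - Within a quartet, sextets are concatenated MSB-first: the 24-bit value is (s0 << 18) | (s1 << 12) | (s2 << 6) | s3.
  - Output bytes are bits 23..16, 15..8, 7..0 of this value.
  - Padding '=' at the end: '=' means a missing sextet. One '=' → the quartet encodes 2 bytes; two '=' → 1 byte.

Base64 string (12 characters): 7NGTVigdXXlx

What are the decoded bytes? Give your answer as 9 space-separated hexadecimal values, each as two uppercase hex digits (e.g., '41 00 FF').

After char 0 ('7'=59): chars_in_quartet=1 acc=0x3B bytes_emitted=0
After char 1 ('N'=13): chars_in_quartet=2 acc=0xECD bytes_emitted=0
After char 2 ('G'=6): chars_in_quartet=3 acc=0x3B346 bytes_emitted=0
After char 3 ('T'=19): chars_in_quartet=4 acc=0xECD193 -> emit EC D1 93, reset; bytes_emitted=3
After char 4 ('V'=21): chars_in_quartet=1 acc=0x15 bytes_emitted=3
After char 5 ('i'=34): chars_in_quartet=2 acc=0x562 bytes_emitted=3
After char 6 ('g'=32): chars_in_quartet=3 acc=0x158A0 bytes_emitted=3
After char 7 ('d'=29): chars_in_quartet=4 acc=0x56281D -> emit 56 28 1D, reset; bytes_emitted=6
After char 8 ('X'=23): chars_in_quartet=1 acc=0x17 bytes_emitted=6
After char 9 ('X'=23): chars_in_quartet=2 acc=0x5D7 bytes_emitted=6
After char 10 ('l'=37): chars_in_quartet=3 acc=0x175E5 bytes_emitted=6
After char 11 ('x'=49): chars_in_quartet=4 acc=0x5D7971 -> emit 5D 79 71, reset; bytes_emitted=9

Answer: EC D1 93 56 28 1D 5D 79 71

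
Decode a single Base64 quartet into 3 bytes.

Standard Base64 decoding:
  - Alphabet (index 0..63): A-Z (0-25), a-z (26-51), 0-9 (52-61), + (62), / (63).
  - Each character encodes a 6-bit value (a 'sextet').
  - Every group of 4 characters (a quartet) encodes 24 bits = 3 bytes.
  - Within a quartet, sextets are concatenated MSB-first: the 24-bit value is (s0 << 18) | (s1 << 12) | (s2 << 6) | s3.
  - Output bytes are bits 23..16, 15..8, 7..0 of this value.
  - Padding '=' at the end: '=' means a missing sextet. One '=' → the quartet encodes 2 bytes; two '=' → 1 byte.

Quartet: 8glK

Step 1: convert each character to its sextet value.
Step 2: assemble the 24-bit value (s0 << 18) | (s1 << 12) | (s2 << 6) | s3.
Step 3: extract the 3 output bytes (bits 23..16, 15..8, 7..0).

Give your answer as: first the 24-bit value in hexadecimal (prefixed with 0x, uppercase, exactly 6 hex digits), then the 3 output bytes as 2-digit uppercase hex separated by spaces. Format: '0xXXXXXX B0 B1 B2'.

Answer: 0xF2094A F2 09 4A

Derivation:
Sextets: 8=60, g=32, l=37, K=10
24-bit: (60<<18) | (32<<12) | (37<<6) | 10
      = 0xF00000 | 0x020000 | 0x000940 | 0x00000A
      = 0xF2094A
Bytes: (v>>16)&0xFF=F2, (v>>8)&0xFF=09, v&0xFF=4A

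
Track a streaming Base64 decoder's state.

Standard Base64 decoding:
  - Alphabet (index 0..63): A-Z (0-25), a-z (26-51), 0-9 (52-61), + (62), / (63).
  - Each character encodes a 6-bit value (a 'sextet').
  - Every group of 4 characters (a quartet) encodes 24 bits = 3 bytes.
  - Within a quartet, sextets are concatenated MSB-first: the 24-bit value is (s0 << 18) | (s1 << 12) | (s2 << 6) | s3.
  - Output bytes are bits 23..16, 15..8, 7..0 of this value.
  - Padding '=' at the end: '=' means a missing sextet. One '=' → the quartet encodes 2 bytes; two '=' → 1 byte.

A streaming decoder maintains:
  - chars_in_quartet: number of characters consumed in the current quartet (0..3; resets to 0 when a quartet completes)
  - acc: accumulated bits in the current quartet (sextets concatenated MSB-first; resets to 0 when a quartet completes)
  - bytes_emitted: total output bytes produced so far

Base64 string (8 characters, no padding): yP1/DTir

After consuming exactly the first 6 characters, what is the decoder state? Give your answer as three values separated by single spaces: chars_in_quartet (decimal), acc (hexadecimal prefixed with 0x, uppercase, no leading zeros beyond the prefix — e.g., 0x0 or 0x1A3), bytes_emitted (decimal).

Answer: 2 0xD3 3

Derivation:
After char 0 ('y'=50): chars_in_quartet=1 acc=0x32 bytes_emitted=0
After char 1 ('P'=15): chars_in_quartet=2 acc=0xC8F bytes_emitted=0
After char 2 ('1'=53): chars_in_quartet=3 acc=0x323F5 bytes_emitted=0
After char 3 ('/'=63): chars_in_quartet=4 acc=0xC8FD7F -> emit C8 FD 7F, reset; bytes_emitted=3
After char 4 ('D'=3): chars_in_quartet=1 acc=0x3 bytes_emitted=3
After char 5 ('T'=19): chars_in_quartet=2 acc=0xD3 bytes_emitted=3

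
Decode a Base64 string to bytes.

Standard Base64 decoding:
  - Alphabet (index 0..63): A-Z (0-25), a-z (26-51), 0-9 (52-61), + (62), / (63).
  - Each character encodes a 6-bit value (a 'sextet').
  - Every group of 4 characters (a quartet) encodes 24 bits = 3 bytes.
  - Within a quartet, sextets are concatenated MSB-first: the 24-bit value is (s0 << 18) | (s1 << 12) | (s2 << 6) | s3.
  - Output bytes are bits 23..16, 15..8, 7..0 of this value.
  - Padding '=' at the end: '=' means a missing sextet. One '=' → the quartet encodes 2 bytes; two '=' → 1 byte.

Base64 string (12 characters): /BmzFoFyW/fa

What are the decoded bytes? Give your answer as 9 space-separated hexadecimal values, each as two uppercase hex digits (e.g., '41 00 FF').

After char 0 ('/'=63): chars_in_quartet=1 acc=0x3F bytes_emitted=0
After char 1 ('B'=1): chars_in_quartet=2 acc=0xFC1 bytes_emitted=0
After char 2 ('m'=38): chars_in_quartet=3 acc=0x3F066 bytes_emitted=0
After char 3 ('z'=51): chars_in_quartet=4 acc=0xFC19B3 -> emit FC 19 B3, reset; bytes_emitted=3
After char 4 ('F'=5): chars_in_quartet=1 acc=0x5 bytes_emitted=3
After char 5 ('o'=40): chars_in_quartet=2 acc=0x168 bytes_emitted=3
After char 6 ('F'=5): chars_in_quartet=3 acc=0x5A05 bytes_emitted=3
After char 7 ('y'=50): chars_in_quartet=4 acc=0x168172 -> emit 16 81 72, reset; bytes_emitted=6
After char 8 ('W'=22): chars_in_quartet=1 acc=0x16 bytes_emitted=6
After char 9 ('/'=63): chars_in_quartet=2 acc=0x5BF bytes_emitted=6
After char 10 ('f'=31): chars_in_quartet=3 acc=0x16FDF bytes_emitted=6
After char 11 ('a'=26): chars_in_quartet=4 acc=0x5BF7DA -> emit 5B F7 DA, reset; bytes_emitted=9

Answer: FC 19 B3 16 81 72 5B F7 DA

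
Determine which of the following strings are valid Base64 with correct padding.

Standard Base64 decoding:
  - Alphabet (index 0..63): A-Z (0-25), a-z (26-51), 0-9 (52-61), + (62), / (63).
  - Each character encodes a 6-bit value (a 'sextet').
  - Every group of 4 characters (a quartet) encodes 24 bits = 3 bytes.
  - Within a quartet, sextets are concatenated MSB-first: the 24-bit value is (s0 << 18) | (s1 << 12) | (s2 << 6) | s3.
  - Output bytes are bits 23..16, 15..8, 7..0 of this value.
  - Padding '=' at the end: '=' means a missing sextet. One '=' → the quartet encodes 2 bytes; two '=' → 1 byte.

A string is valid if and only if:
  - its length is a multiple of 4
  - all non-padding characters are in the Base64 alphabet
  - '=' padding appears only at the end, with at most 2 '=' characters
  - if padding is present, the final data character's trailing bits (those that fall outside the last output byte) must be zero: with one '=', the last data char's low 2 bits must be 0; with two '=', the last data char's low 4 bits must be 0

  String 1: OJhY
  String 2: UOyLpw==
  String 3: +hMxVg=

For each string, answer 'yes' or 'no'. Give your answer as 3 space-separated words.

String 1: 'OJhY' → valid
String 2: 'UOyLpw==' → valid
String 3: '+hMxVg=' → invalid (len=7 not mult of 4)

Answer: yes yes no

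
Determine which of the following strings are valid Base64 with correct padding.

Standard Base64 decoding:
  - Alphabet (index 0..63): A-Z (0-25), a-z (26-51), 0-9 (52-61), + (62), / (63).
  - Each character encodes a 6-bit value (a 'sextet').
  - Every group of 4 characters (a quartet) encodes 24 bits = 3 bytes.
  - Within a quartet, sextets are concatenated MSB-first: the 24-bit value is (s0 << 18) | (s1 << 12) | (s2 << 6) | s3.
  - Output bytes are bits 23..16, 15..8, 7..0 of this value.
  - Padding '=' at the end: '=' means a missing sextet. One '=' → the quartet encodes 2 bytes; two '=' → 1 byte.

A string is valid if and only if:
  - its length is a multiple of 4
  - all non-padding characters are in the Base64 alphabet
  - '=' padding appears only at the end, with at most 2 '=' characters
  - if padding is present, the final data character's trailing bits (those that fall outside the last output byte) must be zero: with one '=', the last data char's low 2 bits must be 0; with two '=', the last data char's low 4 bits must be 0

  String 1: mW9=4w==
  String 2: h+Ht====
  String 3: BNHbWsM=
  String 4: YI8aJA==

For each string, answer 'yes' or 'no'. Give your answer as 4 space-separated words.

String 1: 'mW9=4w==' → invalid (bad char(s): ['=']; '=' in middle)
String 2: 'h+Ht====' → invalid (4 pad chars (max 2))
String 3: 'BNHbWsM=' → valid
String 4: 'YI8aJA==' → valid

Answer: no no yes yes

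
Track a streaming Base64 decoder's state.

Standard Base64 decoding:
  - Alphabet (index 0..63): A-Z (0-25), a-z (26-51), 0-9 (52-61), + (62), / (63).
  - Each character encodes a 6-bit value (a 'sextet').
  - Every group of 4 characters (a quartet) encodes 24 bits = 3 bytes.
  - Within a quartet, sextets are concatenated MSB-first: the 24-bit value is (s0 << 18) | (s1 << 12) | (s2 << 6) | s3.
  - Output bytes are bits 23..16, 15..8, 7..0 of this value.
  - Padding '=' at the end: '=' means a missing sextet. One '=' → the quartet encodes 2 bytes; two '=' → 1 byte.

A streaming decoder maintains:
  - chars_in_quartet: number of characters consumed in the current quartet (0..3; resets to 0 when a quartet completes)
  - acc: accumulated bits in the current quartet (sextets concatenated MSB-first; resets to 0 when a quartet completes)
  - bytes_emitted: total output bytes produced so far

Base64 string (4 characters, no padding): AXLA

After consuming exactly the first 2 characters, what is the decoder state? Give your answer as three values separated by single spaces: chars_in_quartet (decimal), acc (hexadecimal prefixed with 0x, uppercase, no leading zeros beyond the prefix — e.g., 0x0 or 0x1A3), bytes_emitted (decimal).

After char 0 ('A'=0): chars_in_quartet=1 acc=0x0 bytes_emitted=0
After char 1 ('X'=23): chars_in_quartet=2 acc=0x17 bytes_emitted=0

Answer: 2 0x17 0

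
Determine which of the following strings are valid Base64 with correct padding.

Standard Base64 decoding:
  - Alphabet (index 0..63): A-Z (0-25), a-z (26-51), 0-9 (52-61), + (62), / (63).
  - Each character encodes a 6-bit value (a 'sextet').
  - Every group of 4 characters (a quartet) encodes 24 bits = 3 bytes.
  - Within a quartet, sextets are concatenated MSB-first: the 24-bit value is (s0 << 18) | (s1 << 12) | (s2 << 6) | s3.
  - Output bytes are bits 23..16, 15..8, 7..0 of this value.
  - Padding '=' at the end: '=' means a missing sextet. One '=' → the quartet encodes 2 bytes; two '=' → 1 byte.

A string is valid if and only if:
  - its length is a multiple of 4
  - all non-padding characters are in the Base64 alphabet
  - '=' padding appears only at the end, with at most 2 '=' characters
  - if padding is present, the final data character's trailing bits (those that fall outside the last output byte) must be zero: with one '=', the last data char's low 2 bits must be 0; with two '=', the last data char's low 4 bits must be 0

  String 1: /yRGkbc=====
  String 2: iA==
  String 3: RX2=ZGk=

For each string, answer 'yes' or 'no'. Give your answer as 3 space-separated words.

Answer: no yes no

Derivation:
String 1: '/yRGkbc=====' → invalid (5 pad chars (max 2))
String 2: 'iA==' → valid
String 3: 'RX2=ZGk=' → invalid (bad char(s): ['=']; '=' in middle)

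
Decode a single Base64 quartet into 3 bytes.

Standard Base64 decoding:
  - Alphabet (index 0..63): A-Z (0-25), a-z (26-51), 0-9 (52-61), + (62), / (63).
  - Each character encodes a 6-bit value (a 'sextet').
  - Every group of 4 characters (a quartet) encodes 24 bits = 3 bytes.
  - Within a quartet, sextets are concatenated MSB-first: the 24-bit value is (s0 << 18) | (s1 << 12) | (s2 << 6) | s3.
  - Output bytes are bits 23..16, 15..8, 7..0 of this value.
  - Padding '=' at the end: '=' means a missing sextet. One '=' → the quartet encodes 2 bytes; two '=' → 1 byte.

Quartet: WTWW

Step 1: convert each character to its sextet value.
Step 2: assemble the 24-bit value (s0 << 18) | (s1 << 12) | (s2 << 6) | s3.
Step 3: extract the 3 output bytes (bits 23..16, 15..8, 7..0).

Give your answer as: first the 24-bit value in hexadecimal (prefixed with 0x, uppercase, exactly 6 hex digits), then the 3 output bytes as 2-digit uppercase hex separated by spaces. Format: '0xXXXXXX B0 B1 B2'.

Answer: 0x593596 59 35 96

Derivation:
Sextets: W=22, T=19, W=22, W=22
24-bit: (22<<18) | (19<<12) | (22<<6) | 22
      = 0x580000 | 0x013000 | 0x000580 | 0x000016
      = 0x593596
Bytes: (v>>16)&0xFF=59, (v>>8)&0xFF=35, v&0xFF=96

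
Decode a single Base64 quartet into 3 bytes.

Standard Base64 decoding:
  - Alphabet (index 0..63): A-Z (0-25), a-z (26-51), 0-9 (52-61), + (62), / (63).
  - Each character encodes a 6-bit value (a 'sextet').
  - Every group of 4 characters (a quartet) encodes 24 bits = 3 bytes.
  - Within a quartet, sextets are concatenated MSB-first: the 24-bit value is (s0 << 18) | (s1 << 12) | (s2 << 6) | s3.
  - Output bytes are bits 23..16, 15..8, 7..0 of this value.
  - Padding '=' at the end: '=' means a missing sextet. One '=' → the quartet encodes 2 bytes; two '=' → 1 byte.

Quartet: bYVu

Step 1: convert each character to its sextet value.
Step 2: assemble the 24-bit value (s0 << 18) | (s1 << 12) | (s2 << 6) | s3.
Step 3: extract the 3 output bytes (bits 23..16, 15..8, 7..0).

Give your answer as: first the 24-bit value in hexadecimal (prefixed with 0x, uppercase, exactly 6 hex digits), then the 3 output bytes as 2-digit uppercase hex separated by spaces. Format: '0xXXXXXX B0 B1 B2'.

Sextets: b=27, Y=24, V=21, u=46
24-bit: (27<<18) | (24<<12) | (21<<6) | 46
      = 0x6C0000 | 0x018000 | 0x000540 | 0x00002E
      = 0x6D856E
Bytes: (v>>16)&0xFF=6D, (v>>8)&0xFF=85, v&0xFF=6E

Answer: 0x6D856E 6D 85 6E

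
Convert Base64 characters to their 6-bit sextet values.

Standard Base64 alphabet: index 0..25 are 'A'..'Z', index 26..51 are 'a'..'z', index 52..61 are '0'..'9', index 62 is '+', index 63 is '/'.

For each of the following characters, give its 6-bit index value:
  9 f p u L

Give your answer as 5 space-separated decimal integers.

'9': 0..9 range, 52 + ord('9') − ord('0') = 61
'f': a..z range, 26 + ord('f') − ord('a') = 31
'p': a..z range, 26 + ord('p') − ord('a') = 41
'u': a..z range, 26 + ord('u') − ord('a') = 46
'L': A..Z range, ord('L') − ord('A') = 11

Answer: 61 31 41 46 11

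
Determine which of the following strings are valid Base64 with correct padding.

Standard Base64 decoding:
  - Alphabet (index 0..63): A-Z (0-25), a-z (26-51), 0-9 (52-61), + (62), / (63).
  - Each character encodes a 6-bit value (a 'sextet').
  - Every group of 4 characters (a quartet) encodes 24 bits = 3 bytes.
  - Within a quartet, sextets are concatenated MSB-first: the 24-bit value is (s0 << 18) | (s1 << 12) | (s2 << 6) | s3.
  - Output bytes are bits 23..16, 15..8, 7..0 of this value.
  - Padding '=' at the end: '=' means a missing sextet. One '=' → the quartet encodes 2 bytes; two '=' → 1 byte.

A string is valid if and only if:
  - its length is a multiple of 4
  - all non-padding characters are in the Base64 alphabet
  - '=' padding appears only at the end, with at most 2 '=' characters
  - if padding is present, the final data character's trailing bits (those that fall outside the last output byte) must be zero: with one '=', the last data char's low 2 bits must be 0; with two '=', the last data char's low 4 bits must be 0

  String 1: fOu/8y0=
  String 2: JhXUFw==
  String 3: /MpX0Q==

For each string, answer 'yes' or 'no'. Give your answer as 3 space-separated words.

String 1: 'fOu/8y0=' → valid
String 2: 'JhXUFw==' → valid
String 3: '/MpX0Q==' → valid

Answer: yes yes yes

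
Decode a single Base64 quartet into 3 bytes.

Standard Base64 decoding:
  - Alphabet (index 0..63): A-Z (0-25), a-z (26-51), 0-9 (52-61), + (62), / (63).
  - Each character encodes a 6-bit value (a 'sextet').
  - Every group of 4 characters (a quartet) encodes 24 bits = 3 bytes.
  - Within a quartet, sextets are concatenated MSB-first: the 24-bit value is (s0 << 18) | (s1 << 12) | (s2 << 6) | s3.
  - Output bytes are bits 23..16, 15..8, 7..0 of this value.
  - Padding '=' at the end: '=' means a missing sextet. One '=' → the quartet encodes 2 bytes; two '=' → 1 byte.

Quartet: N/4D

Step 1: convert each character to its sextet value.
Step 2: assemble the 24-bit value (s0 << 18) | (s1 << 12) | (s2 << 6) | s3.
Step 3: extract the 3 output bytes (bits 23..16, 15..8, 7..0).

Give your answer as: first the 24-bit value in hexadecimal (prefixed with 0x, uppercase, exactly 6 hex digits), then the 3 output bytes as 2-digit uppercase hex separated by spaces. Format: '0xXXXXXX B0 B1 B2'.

Sextets: N=13, /=63, 4=56, D=3
24-bit: (13<<18) | (63<<12) | (56<<6) | 3
      = 0x340000 | 0x03F000 | 0x000E00 | 0x000003
      = 0x37FE03
Bytes: (v>>16)&0xFF=37, (v>>8)&0xFF=FE, v&0xFF=03

Answer: 0x37FE03 37 FE 03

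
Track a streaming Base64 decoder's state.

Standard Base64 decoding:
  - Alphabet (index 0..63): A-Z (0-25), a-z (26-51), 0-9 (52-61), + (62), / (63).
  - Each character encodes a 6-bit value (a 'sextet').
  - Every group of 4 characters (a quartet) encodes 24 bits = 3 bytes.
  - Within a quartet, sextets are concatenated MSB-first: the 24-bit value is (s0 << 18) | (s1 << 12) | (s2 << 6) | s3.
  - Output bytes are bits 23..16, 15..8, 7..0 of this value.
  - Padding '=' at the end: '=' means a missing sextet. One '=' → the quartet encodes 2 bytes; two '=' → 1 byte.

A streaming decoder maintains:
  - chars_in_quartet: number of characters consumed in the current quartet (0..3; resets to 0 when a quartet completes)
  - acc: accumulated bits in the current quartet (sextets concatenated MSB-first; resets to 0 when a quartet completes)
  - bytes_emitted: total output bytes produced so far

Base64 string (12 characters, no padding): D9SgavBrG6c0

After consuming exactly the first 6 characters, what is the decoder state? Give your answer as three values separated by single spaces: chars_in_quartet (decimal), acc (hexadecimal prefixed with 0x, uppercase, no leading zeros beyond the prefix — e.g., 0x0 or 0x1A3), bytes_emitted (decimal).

Answer: 2 0x6AF 3

Derivation:
After char 0 ('D'=3): chars_in_quartet=1 acc=0x3 bytes_emitted=0
After char 1 ('9'=61): chars_in_quartet=2 acc=0xFD bytes_emitted=0
After char 2 ('S'=18): chars_in_quartet=3 acc=0x3F52 bytes_emitted=0
After char 3 ('g'=32): chars_in_quartet=4 acc=0xFD4A0 -> emit 0F D4 A0, reset; bytes_emitted=3
After char 4 ('a'=26): chars_in_quartet=1 acc=0x1A bytes_emitted=3
After char 5 ('v'=47): chars_in_quartet=2 acc=0x6AF bytes_emitted=3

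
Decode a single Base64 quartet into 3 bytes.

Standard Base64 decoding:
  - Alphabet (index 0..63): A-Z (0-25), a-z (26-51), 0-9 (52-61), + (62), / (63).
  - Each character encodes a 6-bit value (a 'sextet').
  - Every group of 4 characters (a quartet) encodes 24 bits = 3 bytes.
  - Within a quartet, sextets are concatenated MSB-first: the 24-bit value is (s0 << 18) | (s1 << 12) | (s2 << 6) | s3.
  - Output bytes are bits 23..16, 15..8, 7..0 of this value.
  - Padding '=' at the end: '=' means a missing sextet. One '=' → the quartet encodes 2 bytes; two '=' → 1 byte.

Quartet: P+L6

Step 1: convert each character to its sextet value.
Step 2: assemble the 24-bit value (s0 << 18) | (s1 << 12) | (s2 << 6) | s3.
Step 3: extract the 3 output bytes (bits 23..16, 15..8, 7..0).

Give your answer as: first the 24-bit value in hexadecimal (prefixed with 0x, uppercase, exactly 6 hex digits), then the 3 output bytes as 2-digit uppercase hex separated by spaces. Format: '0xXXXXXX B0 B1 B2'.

Answer: 0x3FE2FA 3F E2 FA

Derivation:
Sextets: P=15, +=62, L=11, 6=58
24-bit: (15<<18) | (62<<12) | (11<<6) | 58
      = 0x3C0000 | 0x03E000 | 0x0002C0 | 0x00003A
      = 0x3FE2FA
Bytes: (v>>16)&0xFF=3F, (v>>8)&0xFF=E2, v&0xFF=FA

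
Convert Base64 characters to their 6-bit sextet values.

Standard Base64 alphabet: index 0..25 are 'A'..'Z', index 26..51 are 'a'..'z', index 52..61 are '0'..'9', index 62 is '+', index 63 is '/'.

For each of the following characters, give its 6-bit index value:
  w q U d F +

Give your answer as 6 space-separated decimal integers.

Answer: 48 42 20 29 5 62

Derivation:
'w': a..z range, 26 + ord('w') − ord('a') = 48
'q': a..z range, 26 + ord('q') − ord('a') = 42
'U': A..Z range, ord('U') − ord('A') = 20
'd': a..z range, 26 + ord('d') − ord('a') = 29
'F': A..Z range, ord('F') − ord('A') = 5
'+': index 62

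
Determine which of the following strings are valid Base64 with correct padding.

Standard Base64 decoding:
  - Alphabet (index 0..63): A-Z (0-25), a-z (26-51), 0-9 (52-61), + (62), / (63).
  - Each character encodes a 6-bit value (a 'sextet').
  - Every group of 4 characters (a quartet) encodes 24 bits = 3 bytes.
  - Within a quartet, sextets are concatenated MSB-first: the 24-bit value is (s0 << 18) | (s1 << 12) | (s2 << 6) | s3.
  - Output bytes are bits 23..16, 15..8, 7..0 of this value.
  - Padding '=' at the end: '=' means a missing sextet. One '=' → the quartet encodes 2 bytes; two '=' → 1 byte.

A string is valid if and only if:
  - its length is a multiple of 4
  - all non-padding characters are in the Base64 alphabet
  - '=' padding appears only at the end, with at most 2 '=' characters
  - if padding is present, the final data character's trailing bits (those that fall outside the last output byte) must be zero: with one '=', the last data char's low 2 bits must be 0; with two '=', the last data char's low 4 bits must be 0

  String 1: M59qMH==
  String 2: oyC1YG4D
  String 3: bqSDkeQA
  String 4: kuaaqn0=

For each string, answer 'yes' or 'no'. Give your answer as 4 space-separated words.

String 1: 'M59qMH==' → invalid (bad trailing bits)
String 2: 'oyC1YG4D' → valid
String 3: 'bqSDkeQA' → valid
String 4: 'kuaaqn0=' → valid

Answer: no yes yes yes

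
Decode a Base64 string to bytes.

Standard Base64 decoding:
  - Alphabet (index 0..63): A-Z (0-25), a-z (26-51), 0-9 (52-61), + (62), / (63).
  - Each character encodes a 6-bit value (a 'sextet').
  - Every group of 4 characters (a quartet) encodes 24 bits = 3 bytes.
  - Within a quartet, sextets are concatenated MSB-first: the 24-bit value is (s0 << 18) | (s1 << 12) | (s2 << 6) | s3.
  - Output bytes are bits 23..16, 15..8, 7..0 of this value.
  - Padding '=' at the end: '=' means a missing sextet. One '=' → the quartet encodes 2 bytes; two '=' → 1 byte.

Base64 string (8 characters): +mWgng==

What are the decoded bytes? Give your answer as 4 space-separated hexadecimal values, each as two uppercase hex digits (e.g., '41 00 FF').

After char 0 ('+'=62): chars_in_quartet=1 acc=0x3E bytes_emitted=0
After char 1 ('m'=38): chars_in_quartet=2 acc=0xFA6 bytes_emitted=0
After char 2 ('W'=22): chars_in_quartet=3 acc=0x3E996 bytes_emitted=0
After char 3 ('g'=32): chars_in_quartet=4 acc=0xFA65A0 -> emit FA 65 A0, reset; bytes_emitted=3
After char 4 ('n'=39): chars_in_quartet=1 acc=0x27 bytes_emitted=3
After char 5 ('g'=32): chars_in_quartet=2 acc=0x9E0 bytes_emitted=3
Padding '==': partial quartet acc=0x9E0 -> emit 9E; bytes_emitted=4

Answer: FA 65 A0 9E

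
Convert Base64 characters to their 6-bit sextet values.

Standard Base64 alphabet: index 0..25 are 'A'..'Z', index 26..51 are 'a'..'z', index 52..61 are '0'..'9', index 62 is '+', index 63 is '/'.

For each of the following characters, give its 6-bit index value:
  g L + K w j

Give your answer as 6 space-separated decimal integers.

'g': a..z range, 26 + ord('g') − ord('a') = 32
'L': A..Z range, ord('L') − ord('A') = 11
'+': index 62
'K': A..Z range, ord('K') − ord('A') = 10
'w': a..z range, 26 + ord('w') − ord('a') = 48
'j': a..z range, 26 + ord('j') − ord('a') = 35

Answer: 32 11 62 10 48 35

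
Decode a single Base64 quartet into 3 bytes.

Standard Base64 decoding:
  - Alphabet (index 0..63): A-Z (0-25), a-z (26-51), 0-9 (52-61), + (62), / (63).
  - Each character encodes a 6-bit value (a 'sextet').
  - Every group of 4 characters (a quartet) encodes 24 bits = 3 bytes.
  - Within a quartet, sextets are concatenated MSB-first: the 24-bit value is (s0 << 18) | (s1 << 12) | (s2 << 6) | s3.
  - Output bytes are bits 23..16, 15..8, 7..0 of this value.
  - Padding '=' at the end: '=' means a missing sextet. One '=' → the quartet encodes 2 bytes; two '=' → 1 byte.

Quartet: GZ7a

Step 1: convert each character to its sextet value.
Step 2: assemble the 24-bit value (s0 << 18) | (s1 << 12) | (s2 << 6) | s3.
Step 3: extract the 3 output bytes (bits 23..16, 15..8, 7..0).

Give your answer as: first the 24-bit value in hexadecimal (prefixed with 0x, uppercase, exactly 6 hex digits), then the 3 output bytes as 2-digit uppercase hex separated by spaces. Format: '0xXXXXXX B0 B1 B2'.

Answer: 0x199EDA 19 9E DA

Derivation:
Sextets: G=6, Z=25, 7=59, a=26
24-bit: (6<<18) | (25<<12) | (59<<6) | 26
      = 0x180000 | 0x019000 | 0x000EC0 | 0x00001A
      = 0x199EDA
Bytes: (v>>16)&0xFF=19, (v>>8)&0xFF=9E, v&0xFF=DA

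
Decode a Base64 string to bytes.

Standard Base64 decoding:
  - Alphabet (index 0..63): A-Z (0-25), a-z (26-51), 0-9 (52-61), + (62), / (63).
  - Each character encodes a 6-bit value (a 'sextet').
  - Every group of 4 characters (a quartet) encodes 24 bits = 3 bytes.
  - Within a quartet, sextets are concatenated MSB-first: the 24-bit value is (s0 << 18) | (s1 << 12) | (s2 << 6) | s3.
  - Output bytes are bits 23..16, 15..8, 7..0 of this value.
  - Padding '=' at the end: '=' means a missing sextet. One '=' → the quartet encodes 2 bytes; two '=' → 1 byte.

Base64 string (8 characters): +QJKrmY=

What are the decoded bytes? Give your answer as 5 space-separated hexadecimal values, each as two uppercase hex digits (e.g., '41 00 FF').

Answer: F9 02 4A AE 66

Derivation:
After char 0 ('+'=62): chars_in_quartet=1 acc=0x3E bytes_emitted=0
After char 1 ('Q'=16): chars_in_quartet=2 acc=0xF90 bytes_emitted=0
After char 2 ('J'=9): chars_in_quartet=3 acc=0x3E409 bytes_emitted=0
After char 3 ('K'=10): chars_in_quartet=4 acc=0xF9024A -> emit F9 02 4A, reset; bytes_emitted=3
After char 4 ('r'=43): chars_in_quartet=1 acc=0x2B bytes_emitted=3
After char 5 ('m'=38): chars_in_quartet=2 acc=0xAE6 bytes_emitted=3
After char 6 ('Y'=24): chars_in_quartet=3 acc=0x2B998 bytes_emitted=3
Padding '=': partial quartet acc=0x2B998 -> emit AE 66; bytes_emitted=5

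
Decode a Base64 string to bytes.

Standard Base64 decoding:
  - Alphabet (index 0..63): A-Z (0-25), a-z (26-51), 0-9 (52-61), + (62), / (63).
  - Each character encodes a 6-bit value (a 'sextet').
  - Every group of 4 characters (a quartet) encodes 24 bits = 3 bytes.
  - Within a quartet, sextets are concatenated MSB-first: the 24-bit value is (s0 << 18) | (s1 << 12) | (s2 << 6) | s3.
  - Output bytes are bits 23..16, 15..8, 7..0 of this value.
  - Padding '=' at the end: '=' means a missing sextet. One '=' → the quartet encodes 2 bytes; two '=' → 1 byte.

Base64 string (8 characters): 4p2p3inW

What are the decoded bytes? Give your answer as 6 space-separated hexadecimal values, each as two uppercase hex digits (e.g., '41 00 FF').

After char 0 ('4'=56): chars_in_quartet=1 acc=0x38 bytes_emitted=0
After char 1 ('p'=41): chars_in_quartet=2 acc=0xE29 bytes_emitted=0
After char 2 ('2'=54): chars_in_quartet=3 acc=0x38A76 bytes_emitted=0
After char 3 ('p'=41): chars_in_quartet=4 acc=0xE29DA9 -> emit E2 9D A9, reset; bytes_emitted=3
After char 4 ('3'=55): chars_in_quartet=1 acc=0x37 bytes_emitted=3
After char 5 ('i'=34): chars_in_quartet=2 acc=0xDE2 bytes_emitted=3
After char 6 ('n'=39): chars_in_quartet=3 acc=0x378A7 bytes_emitted=3
After char 7 ('W'=22): chars_in_quartet=4 acc=0xDE29D6 -> emit DE 29 D6, reset; bytes_emitted=6

Answer: E2 9D A9 DE 29 D6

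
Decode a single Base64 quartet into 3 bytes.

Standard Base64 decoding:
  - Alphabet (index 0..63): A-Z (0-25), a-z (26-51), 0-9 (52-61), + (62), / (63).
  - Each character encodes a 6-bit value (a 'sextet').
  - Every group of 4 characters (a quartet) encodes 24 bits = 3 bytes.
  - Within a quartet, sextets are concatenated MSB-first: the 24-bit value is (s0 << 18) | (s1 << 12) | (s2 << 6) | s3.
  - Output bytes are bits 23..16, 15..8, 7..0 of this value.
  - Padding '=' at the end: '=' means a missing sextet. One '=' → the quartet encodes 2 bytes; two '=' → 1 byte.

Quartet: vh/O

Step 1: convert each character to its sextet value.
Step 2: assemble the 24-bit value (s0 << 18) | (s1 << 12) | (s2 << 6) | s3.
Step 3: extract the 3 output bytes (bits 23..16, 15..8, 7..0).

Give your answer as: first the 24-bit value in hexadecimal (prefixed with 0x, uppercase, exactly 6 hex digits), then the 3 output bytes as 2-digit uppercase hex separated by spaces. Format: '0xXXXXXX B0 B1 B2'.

Sextets: v=47, h=33, /=63, O=14
24-bit: (47<<18) | (33<<12) | (63<<6) | 14
      = 0xBC0000 | 0x021000 | 0x000FC0 | 0x00000E
      = 0xBE1FCE
Bytes: (v>>16)&0xFF=BE, (v>>8)&0xFF=1F, v&0xFF=CE

Answer: 0xBE1FCE BE 1F CE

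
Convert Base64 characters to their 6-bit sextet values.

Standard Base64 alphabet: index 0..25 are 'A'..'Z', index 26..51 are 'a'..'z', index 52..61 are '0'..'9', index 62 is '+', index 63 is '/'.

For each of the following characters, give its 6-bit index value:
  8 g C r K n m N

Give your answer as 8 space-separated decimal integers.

'8': 0..9 range, 52 + ord('8') − ord('0') = 60
'g': a..z range, 26 + ord('g') − ord('a') = 32
'C': A..Z range, ord('C') − ord('A') = 2
'r': a..z range, 26 + ord('r') − ord('a') = 43
'K': A..Z range, ord('K') − ord('A') = 10
'n': a..z range, 26 + ord('n') − ord('a') = 39
'm': a..z range, 26 + ord('m') − ord('a') = 38
'N': A..Z range, ord('N') − ord('A') = 13

Answer: 60 32 2 43 10 39 38 13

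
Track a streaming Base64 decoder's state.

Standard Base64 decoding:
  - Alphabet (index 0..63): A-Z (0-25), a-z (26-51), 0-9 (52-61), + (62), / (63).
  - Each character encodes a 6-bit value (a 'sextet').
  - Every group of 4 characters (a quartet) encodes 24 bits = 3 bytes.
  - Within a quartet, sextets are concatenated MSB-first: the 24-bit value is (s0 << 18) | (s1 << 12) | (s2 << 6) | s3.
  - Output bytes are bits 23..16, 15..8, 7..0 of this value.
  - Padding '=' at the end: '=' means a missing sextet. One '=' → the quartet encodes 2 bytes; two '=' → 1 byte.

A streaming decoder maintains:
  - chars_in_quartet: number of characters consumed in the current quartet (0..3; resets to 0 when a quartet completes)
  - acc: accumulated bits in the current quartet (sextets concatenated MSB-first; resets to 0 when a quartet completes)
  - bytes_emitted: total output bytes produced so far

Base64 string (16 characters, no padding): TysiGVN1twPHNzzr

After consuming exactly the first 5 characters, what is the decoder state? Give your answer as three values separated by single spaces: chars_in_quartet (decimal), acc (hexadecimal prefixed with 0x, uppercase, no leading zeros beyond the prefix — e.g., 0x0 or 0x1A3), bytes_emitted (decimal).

Answer: 1 0x6 3

Derivation:
After char 0 ('T'=19): chars_in_quartet=1 acc=0x13 bytes_emitted=0
After char 1 ('y'=50): chars_in_quartet=2 acc=0x4F2 bytes_emitted=0
After char 2 ('s'=44): chars_in_quartet=3 acc=0x13CAC bytes_emitted=0
After char 3 ('i'=34): chars_in_quartet=4 acc=0x4F2B22 -> emit 4F 2B 22, reset; bytes_emitted=3
After char 4 ('G'=6): chars_in_quartet=1 acc=0x6 bytes_emitted=3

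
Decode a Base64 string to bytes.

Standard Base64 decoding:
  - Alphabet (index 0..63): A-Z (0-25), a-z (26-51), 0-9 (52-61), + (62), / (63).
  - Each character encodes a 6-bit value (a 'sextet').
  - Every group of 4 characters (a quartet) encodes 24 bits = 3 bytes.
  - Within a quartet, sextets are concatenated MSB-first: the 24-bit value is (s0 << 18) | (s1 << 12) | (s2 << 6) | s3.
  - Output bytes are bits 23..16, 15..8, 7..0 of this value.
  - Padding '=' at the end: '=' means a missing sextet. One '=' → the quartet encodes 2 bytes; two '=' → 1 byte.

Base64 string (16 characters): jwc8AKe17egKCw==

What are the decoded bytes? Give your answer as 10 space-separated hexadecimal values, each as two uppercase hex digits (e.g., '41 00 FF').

After char 0 ('j'=35): chars_in_quartet=1 acc=0x23 bytes_emitted=0
After char 1 ('w'=48): chars_in_quartet=2 acc=0x8F0 bytes_emitted=0
After char 2 ('c'=28): chars_in_quartet=3 acc=0x23C1C bytes_emitted=0
After char 3 ('8'=60): chars_in_quartet=4 acc=0x8F073C -> emit 8F 07 3C, reset; bytes_emitted=3
After char 4 ('A'=0): chars_in_quartet=1 acc=0x0 bytes_emitted=3
After char 5 ('K'=10): chars_in_quartet=2 acc=0xA bytes_emitted=3
After char 6 ('e'=30): chars_in_quartet=3 acc=0x29E bytes_emitted=3
After char 7 ('1'=53): chars_in_quartet=4 acc=0xA7B5 -> emit 00 A7 B5, reset; bytes_emitted=6
After char 8 ('7'=59): chars_in_quartet=1 acc=0x3B bytes_emitted=6
After char 9 ('e'=30): chars_in_quartet=2 acc=0xEDE bytes_emitted=6
After char 10 ('g'=32): chars_in_quartet=3 acc=0x3B7A0 bytes_emitted=6
After char 11 ('K'=10): chars_in_quartet=4 acc=0xEDE80A -> emit ED E8 0A, reset; bytes_emitted=9
After char 12 ('C'=2): chars_in_quartet=1 acc=0x2 bytes_emitted=9
After char 13 ('w'=48): chars_in_quartet=2 acc=0xB0 bytes_emitted=9
Padding '==': partial quartet acc=0xB0 -> emit 0B; bytes_emitted=10

Answer: 8F 07 3C 00 A7 B5 ED E8 0A 0B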